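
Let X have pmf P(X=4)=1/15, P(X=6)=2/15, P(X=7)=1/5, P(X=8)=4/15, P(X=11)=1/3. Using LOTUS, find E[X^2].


E[X^2] = sum(g(x)*P(x))
= 16*1/15 + 36*2/15 + 49*1/5 + 64*4/15 + 121*1/3
= 1096/15

1096/15


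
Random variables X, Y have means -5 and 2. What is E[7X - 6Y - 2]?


E[7X - 6Y - 2] = 7*E[X] - 6*E[Y] - 2
= (7)*(-5) + (-6)*(2) + (-2)
= -35 - 12 - 2 = -49

-49


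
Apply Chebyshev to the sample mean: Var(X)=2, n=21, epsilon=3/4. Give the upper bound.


Var(Xbar) = Var(X)/n = 2/21
Chebyshev: P(|Xbar-mu| >= 3/4) <= Var(Xbar)/(3/4)^2 = (2/21)/(9/16) = 32/189

32/189


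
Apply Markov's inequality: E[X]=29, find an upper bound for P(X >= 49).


Markov: P(X >= a) <= E[X]/a
P(X >= 49) <= 29/49

29/49


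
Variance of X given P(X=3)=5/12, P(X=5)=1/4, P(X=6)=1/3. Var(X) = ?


E[X] = 9/2, E[X^2] = 22
Var(X) = E[X^2] - (E[X])^2 = 22 - (9/2)^2 = 7/4

7/4


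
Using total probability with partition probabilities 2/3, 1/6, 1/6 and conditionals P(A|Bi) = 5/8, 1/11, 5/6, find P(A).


P(A) = P(A|B1)P(B1) + P(A|B2)P(B2) + P(A|B3)P(B3)
= 5/8*2/3 + 1/11*1/6 + 5/6*1/6
= 5/12 + 1/66 + 5/36 = 113/198

113/198


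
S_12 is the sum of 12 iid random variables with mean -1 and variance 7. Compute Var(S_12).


By independence, Var(S_n) = n*Var(X_1) = 12*7 = 84

84


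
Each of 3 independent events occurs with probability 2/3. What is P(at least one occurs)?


P(at least one) = 1 - P(none)
P(none) = (1 - 2/3)^3 = (1/3)^3 = 1/27
P(at least one) = 1 - 1/27 = 26/27

26/27


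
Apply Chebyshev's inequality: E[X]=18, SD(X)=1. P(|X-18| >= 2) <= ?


k = 2/1 = 2
Chebyshev: P(|X-mu| >= k*sigma) <= 1/k^2 = 1/2^2 = 1/4

1/4


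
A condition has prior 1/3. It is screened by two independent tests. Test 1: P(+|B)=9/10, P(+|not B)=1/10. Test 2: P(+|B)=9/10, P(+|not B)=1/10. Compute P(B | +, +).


After test 1: P(+) = 9/10*1/3 + 1/10*2/3 = 11/30
P(B|+) = (3/10)/(11/30) = 9/11
After test 2 (use post1 as new prior): P(+) = 9/10*9/11 + 1/10*2/11 = 83/110
P(B|+,+) = (81/110)/(83/110) = 81/83

81/83


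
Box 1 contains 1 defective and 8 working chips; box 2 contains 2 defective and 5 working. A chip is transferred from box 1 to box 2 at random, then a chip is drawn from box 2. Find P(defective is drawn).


P(transfer defective) = 1/9; P(transfer working) = 8/9
If defective transferred: Urn II has 3 defective of 8, so P(defective|defective moved) = 3/8
If working transferred: Urn II has 2 defective of 8, so P(defective|working moved) = 1/4
By total probability: P(defective) = 1/9*3/8 + 8/9*1/4 = 19/72

19/72


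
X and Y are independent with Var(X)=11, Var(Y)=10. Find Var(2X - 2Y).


Independence => Cov(X,Y)=0
Var(2X - 2Y) = 2^2*Var(X) + (-2)^2*Var(Y)
= 4*11 + 4*10 = 84

84


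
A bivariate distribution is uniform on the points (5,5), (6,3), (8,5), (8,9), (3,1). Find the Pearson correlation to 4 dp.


Cov(X,Y) = 4.0000, Var(X) = 3.6000, Var(Y) = 7.0400
rho = Cov/(sqrt(VarX)*sqrt(VarY)) = 0.7946

0.7946


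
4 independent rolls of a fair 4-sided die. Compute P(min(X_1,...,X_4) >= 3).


P(min >= 3) = P(all X_i >= 3) = (P(X_1 >= 3))^4
= (2/4)^4 = (1/2)^4 = 1/16

1/16


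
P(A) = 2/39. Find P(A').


P(A') = 1 - P(A) = 1 - 2/39 = 37/39

37/39


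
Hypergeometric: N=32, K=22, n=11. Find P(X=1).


P(X=1) = C(22,1)*C(10,10) / C(32,11)
= 22*1 / 129024480
= 22/129024480 = 11/64512240

11/64512240


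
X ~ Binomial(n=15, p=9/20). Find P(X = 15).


P(X=15) = C(15,15) * p^15 * (1-p)^0
= 1 * 205891132094649/32768000000000000000 * 1
= 205891132094649/32768000000000000000

205891132094649/32768000000000000000


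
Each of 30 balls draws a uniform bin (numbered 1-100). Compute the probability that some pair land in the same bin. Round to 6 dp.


P(all different) = prod((100-i)/100 for i=0..29) = 0.007791
P(at least one match) = 1 - 0.007791 = 0.992209

0.992209


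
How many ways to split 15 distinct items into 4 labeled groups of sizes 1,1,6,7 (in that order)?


15! = 1307674368000
Denominator: 1!=1 * 1!=1 * 6!=720 * 7!=5040
Coefficient = 1307674368000 / 3628800 = 360360

360360


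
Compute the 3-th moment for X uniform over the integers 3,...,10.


E[X^3] = (1/8) * sum(x^3 for x=3..10)
= 3016/8 = 377

377


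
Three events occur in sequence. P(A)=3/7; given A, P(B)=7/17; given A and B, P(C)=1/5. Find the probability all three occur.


P(A∩B∩C) = P(A) * P(B|A) * P(C|A∩B)
= 3/7 * 7/17 * 1/5
= 3/17 * 1/5 = 3/85

3/85


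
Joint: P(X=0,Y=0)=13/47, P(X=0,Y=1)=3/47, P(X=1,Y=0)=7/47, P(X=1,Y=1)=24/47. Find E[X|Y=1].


P(Y=1) = 27/47
E[X|Y=1] = (0*3 + 1*24)/27 = 24/27 = 8/9

8/9


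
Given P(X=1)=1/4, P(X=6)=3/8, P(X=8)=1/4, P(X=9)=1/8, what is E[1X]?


E[1X] = sum(g(x)*P(x))
= 1*1/4 + 6*3/8 + 8*1/4 + 9*1/8
= 45/8

45/8


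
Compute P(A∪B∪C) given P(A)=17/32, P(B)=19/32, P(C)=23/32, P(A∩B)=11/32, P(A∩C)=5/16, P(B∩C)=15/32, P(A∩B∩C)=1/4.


P(A∪B∪C) = P(A)+P(B)+P(C) - P(AB)-P(AC)-P(BC) + P(ABC)
= 17/32+19/32+23/32 - 11/32-5/16-15/32 + 1/4
= 31/32

31/32


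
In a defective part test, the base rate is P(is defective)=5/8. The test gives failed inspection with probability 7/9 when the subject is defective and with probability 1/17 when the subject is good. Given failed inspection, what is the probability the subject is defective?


P(A) = P(A|B)P(B) + P(A|B')P(B') = 7/9*5/8 + 1/17*3/8 = 311/612
P(B|A) = P(A|B)P(B)/P(A) = (35/72)/(311/612) = 595/622

595/622


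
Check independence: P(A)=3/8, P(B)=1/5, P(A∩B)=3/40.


P(A)*P(B) = 3/8*1/5 = 3/40
P(A∩B) = 3/40, which equals P(A)P(B), so independent

Yes, A and B are independent


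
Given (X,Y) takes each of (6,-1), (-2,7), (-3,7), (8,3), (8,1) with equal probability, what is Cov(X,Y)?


E[X]=17/5, E[Y]=17/5, E[XY]=-9/5
Cov(X,Y) = E[XY] - E[X]E[Y] = -9/5 - 17/5*17/5 = -334/25

-334/25


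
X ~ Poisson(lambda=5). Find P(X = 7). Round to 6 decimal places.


P(X=7) = e^(-5) * 5^7 / 7!
≈ 0.006737946999 * 78125 / 5040
≈ 0.104445

0.104445


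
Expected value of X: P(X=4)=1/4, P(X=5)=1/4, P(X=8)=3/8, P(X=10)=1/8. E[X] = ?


E[X] = sum(x * P(x))
= 4*1/4 + 5*1/4 + 8*3/8 + 10*1/8
= 13/2

13/2


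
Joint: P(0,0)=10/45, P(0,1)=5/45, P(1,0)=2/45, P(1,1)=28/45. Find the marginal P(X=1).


P(X=1) = P(1,0)+P(1,1) = 2/45 + 28/45 = 30/45 = 2/3

2/3


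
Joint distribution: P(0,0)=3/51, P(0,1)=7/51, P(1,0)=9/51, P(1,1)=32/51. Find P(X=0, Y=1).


Read from table: P(X=0, Y=1) = 7/51

7/51


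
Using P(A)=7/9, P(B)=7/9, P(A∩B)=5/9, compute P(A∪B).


P(A∪B) = P(A) + P(B) - P(A∩B)
= 7/9 + 7/9 - 5/9 = 1

1


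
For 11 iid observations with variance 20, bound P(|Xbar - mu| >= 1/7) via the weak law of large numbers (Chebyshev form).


Var(Xbar) = Var(X)/n = 20/11
Chebyshev: P(|Xbar-mu| >= 1/7) <= Var(Xbar)/(1/7)^2 = (20/11)/(1/49) = 980/11
Bound exceeds 1, so trivial bound: 1

1


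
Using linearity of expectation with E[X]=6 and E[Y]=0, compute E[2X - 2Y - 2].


E[2X - 2Y - 2] = 2*E[X] - 2*E[Y] - 2
= (2)*(6) + (-2)*(0) + (-2)
= 12 + 0 - 2 = 10

10


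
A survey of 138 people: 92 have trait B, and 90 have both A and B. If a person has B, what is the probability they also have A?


P(A|B) = P(A∩B)/P(B) = (90/138)/(92/138) = 90/92 = 45/46

45/46


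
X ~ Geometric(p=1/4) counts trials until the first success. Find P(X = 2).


P(X=2) = (1-p)^1 * p = (3/4)^1 * 1/4
= 3/4 * 1/4 = 3/16

3/16


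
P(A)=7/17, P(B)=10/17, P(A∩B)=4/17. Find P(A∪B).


P(A∪B) = P(A) + P(B) - P(A∩B)
= 7/17 + 10/17 - 4/17 = 13/17

13/17


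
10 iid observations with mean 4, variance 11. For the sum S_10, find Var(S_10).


By independence, Var(S_n) = n*Var(X_1) = 10*11 = 110

110


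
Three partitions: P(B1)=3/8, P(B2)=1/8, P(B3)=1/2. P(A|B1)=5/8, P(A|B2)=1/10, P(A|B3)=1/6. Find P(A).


P(A) = P(A|B1)P(B1) + P(A|B2)P(B2) + P(A|B3)P(B3)
= 5/8*3/8 + 1/10*1/8 + 1/6*1/2
= 15/64 + 1/80 + 1/12 = 317/960

317/960


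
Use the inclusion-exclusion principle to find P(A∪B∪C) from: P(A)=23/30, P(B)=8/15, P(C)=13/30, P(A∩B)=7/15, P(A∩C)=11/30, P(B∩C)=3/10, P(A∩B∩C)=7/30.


P(A∪B∪C) = P(A)+P(B)+P(C) - P(AB)-P(AC)-P(BC) + P(ABC)
= 23/30+8/15+13/30 - 7/15-11/30-3/10 + 7/30
= 5/6

5/6


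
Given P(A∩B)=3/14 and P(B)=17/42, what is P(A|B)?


P(A|B) = P(A∩B)/P(B) = (9/42)/(17/42) = 9/17

9/17


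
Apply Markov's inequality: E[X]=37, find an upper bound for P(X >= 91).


Markov: P(X >= a) <= E[X]/a
P(X >= 91) <= 37/91

37/91


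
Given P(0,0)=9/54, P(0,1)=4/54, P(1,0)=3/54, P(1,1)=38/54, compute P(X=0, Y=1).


Read from table: P(X=0, Y=1) = 4/54 = 2/27

2/27


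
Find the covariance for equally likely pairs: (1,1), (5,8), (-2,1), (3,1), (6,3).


E[X]=13/5, E[Y]=14/5, E[XY]=12
Cov(X,Y) = E[XY] - E[X]E[Y] = 12 - 13/5*14/5 = 118/25

118/25


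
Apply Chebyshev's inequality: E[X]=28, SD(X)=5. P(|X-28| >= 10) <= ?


k = 10/5 = 2
Chebyshev: P(|X-mu| >= k*sigma) <= 1/k^2 = 1/2^2 = 1/4

1/4


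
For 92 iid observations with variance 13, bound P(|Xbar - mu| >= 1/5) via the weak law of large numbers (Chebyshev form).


Var(Xbar) = Var(X)/n = 13/92
Chebyshev: P(|Xbar-mu| >= 1/5) <= Var(Xbar)/(1/5)^2 = (13/92)/(1/25) = 325/92
Bound exceeds 1, so trivial bound: 1

1


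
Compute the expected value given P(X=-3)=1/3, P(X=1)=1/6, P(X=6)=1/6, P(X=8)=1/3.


E[X] = sum(x * P(x))
= -3*1/3 + 1*1/6 + 6*1/6 + 8*1/3
= 17/6

17/6


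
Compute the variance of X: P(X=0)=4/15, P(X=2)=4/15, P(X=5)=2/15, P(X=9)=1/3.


E[X] = 21/5, E[X^2] = 157/5
Var(X) = E[X^2] - (E[X])^2 = 157/5 - (21/5)^2 = 344/25

344/25


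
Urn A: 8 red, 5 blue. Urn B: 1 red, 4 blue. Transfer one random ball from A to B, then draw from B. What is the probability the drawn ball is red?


P(transfer red) = 8/13; P(transfer blue) = 5/13
If red transferred: Urn II has 2 red of 6, so P(red|red moved) = 1/3
If blue transferred: Urn II has 1 red of 6, so P(red|blue moved) = 1/6
By total probability: P(red) = 8/13*1/3 + 5/13*1/6 = 7/26

7/26


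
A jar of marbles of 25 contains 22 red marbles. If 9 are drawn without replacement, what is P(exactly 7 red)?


P(X=7) = C(22,7)*C(3,2) / C(25,9)
= 170544*3 / 2042975
= 511632/2042975 = 144/575

144/575


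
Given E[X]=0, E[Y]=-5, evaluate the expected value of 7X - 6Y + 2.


E[7X - 6Y + 2] = 7*E[X] - 6*E[Y] + 2
= (7)*(0) + (-6)*(-5) + (2)
= 0 + 30 + 2 = 32

32


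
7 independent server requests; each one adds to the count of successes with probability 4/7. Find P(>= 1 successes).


P(at least one) = 1 - P(none)
P(none) = (1 - 4/7)^7 = (3/7)^7 = 2187/823543
P(at least one) = 1 - 2187/823543 = 821356/823543

821356/823543


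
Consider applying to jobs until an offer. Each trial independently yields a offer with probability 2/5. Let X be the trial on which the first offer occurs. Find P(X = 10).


P(X=10) = (1-p)^9 * p = (3/5)^9 * 2/5
= 19683/1953125 * 2/5 = 39366/9765625

39366/9765625


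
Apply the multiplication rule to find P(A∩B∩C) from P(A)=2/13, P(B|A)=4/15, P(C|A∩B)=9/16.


P(A∩B∩C) = P(A) * P(B|A) * P(C|A∩B)
= 2/13 * 4/15 * 9/16
= 8/195 * 9/16 = 3/130

3/130


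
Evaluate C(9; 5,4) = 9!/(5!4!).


9! = 362880
Denominator: 5!=120 * 4!=24
Coefficient = 362880 / 2880 = 126

126


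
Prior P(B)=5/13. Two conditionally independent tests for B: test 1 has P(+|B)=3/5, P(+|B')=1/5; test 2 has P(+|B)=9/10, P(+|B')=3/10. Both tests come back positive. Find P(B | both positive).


After test 1: P(+) = 3/5*5/13 + 1/5*8/13 = 23/65
P(B|+) = (3/13)/(23/65) = 15/23
After test 2 (use post1 as new prior): P(+) = 9/10*15/23 + 3/10*8/23 = 159/230
P(B|+,+) = (27/46)/(159/230) = 45/53

45/53


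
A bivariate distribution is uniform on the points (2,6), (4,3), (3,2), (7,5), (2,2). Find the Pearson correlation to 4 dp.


Cov(X,Y) = 0.8400, Var(X) = 3.4400, Var(Y) = 2.6400
rho = Cov/(sqrt(VarX)*sqrt(VarY)) = 0.2787

0.2787


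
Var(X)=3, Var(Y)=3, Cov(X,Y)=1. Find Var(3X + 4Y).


Var(3X + 4Y) = 3^2*Var(X) + 4^2*Var(Y) + 2*3*4*Cov(X,Y)
= 9*3 + 16*3 + 24*1
= 27 + 48 + 24 = 99

99


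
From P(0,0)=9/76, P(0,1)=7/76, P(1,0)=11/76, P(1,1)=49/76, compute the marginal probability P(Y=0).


P(Y=0) = P(0,0)+P(1,0) = 9/76 + 11/76 = 20/76 = 5/19

5/19


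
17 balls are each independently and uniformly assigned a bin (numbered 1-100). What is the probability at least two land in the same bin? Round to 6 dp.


P(all different) = prod((100-i)/100 for i=0..16) = 0.236537
P(at least one match) = 1 - 0.236537 = 0.763463

0.763463


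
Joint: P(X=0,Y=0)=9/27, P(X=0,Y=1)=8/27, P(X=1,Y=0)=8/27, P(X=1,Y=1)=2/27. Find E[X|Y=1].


P(Y=1) = 10/27
E[X|Y=1] = (0*8 + 1*2)/10 = 2/10 = 1/5

1/5


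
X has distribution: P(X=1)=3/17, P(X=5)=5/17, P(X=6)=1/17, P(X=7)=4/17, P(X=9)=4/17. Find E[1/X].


E[1/X] = sum(g(x)*P(x))
= 1*3/17 + 1/5*5/17 + 1/6*1/17 + 1/7*4/17 + 1/9*4/17
= 653/2142

653/2142


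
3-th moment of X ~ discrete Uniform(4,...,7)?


E[X^3] = (1/4) * sum(x^3 for x=4..7)
= 748/4 = 187

187


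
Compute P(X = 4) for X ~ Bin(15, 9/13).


P(X=4) = C(15,4) * p^4 * (1-p)^11
= 1365 * 6561/28561 * 4194304/1792160394037
= 2889476997120/3937376385699289

2889476997120/3937376385699289


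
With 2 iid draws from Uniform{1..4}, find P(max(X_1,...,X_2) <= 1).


P(max <= 1) = P(all X_i <= 1) = (P(X_1 <= 1))^2
= (1/4)^2 = 1/16

1/16


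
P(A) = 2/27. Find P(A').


P(A') = 1 - P(A) = 1 - 2/27 = 25/27

25/27


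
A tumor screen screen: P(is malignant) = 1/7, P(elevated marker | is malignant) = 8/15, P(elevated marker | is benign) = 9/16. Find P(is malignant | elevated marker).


P(A) = P(A|B)P(B) + P(A|B')P(B') = 8/15*1/7 + 9/16*6/7 = 67/120
P(B|A) = P(A|B)P(B)/P(A) = (8/105)/(67/120) = 64/469

64/469


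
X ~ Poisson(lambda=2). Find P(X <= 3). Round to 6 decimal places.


P(X<=3) = e^(-2)*2^0/0! + e^(-2)*2^1/1! + e^(-2)*2^2/2! + e^(-2)*2^3/3!
≈ 0.1353352832 + 0.2706705665 + 0.2706705665 + 0.1804470443
= 0.8571234605
≈ 0.857123

0.857123


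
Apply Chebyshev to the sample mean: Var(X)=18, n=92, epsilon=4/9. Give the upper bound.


Var(Xbar) = Var(X)/n = 18/92
Chebyshev: P(|Xbar-mu| >= 4/9) <= Var(Xbar)/(4/9)^2 = (9/46)/(16/81) = 729/736

729/736


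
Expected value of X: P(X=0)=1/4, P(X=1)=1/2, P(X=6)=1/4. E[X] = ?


E[X] = sum(x * P(x))
= 0*1/4 + 1*1/2 + 6*1/4
= 2

2


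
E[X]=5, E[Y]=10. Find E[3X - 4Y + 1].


E[3X - 4Y + 1] = 3*E[X] - 4*E[Y] + 1
= (3)*(5) + (-4)*(10) + (1)
= 15 - 40 + 1 = -24

-24


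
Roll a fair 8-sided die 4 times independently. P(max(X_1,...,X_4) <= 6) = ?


P(max <= 6) = P(all X_i <= 6) = (P(X_1 <= 6))^4
= (6/8)^4 = (3/4)^4 = 81/256

81/256


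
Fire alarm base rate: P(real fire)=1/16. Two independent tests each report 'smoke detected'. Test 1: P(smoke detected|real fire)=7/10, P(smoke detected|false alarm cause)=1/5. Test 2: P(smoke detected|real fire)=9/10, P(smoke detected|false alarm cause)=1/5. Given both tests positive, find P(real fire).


After test 1: P(+) = 7/10*1/16 + 1/5*15/16 = 37/160
P(B|+) = (7/160)/(37/160) = 7/37
After test 2 (use post1 as new prior): P(+) = 9/10*7/37 + 1/5*30/37 = 123/370
P(B|+,+) = (63/370)/(123/370) = 21/41

21/41


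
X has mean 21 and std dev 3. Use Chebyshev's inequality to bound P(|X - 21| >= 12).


k = 12/3 = 4
Chebyshev: P(|X-mu| >= k*sigma) <= 1/k^2 = 1/4^2 = 1/16

1/16


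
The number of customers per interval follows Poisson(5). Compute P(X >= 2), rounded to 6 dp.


P(X>=2) = 1 - P(X<=1) = 1 - (e^(-5)*5^0/0! + e^(-5)*5^1/1!)
≈ 1 - (0.0067379470 + 0.0336897350)
= 1 - 0.0404276820 = 0.9595723180
≈ 0.959572

0.959572


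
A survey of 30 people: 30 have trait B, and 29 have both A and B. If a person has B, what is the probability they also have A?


P(A|B) = P(A∩B)/P(B) = (29/30)/(30/30) = 29/30

29/30


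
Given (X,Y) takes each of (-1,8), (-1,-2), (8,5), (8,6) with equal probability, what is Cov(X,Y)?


E[X]=7/2, E[Y]=17/4, E[XY]=41/2
Cov(X,Y) = E[XY] - E[X]E[Y] = 41/2 - 7/2*17/4 = 45/8

45/8


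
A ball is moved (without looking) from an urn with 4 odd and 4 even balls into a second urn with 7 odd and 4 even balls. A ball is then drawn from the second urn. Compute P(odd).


P(transfer odd) = 4/8 = 1/2; P(transfer even) = 1/2
If odd transferred: Urn II has 8 odd of 12, so P(odd|odd moved) = 2/3
If even transferred: Urn II has 7 odd of 12, so P(odd|even moved) = 7/12
By total probability: P(odd) = 1/2*2/3 + 1/2*7/12 = 5/8

5/8


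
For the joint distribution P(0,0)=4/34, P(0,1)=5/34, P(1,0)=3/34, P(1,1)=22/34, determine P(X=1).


P(X=1) = P(1,0)+P(1,1) = 3/34 + 22/34 = 25/34

25/34


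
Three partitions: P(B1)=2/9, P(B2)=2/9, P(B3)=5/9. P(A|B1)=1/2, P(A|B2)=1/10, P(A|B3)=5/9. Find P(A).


P(A) = P(A|B1)P(B1) + P(A|B2)P(B2) + P(A|B3)P(B3)
= 1/2*2/9 + 1/10*2/9 + 5/9*5/9
= 1/9 + 1/45 + 25/81 = 179/405

179/405


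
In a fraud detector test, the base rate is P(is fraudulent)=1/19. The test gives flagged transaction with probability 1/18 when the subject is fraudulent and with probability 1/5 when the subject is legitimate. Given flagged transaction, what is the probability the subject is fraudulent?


P(A) = P(A|B)P(B) + P(A|B')P(B') = 1/18*1/19 + 1/5*18/19 = 329/1710
P(B|A) = P(A|B)P(B)/P(A) = (1/342)/(329/1710) = 5/329

5/329


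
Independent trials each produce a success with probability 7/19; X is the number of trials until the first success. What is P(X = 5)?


P(X=5) = (1-p)^4 * p = (12/19)^4 * 7/19
= 20736/130321 * 7/19 = 145152/2476099

145152/2476099


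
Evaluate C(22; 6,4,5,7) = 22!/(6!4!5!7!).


22! = 1124000727777607680000
Denominator: 6!=720 * 4!=24 * 5!=120 * 7!=5040
Coefficient = 1124000727777607680000 / 10450944000 = 107550162720

107550162720


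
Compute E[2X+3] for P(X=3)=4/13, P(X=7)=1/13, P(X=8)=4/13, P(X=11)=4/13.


E[2X+3] = sum(g(x)*P(x))
= 9*4/13 + 17*1/13 + 19*4/13 + 25*4/13
= 229/13

229/13


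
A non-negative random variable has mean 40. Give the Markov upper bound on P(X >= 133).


Markov: P(X >= a) <= E[X]/a
P(X >= 133) <= 40/133

40/133


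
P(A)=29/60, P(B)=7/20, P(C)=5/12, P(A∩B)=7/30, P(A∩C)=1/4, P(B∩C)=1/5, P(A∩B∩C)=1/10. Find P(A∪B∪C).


P(A∪B∪C) = P(A)+P(B)+P(C) - P(AB)-P(AC)-P(BC) + P(ABC)
= 29/60+7/20+5/12 - 7/30-1/4-1/5 + 1/10
= 2/3

2/3


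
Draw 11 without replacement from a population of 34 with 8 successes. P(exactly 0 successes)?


P(X=0) = C(8,0)*C(26,11) / C(34,11)
= 1*7726160 / 286097760
= 7726160/286097760 = 437/16182

437/16182


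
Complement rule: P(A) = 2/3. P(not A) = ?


P(A') = 1 - P(A) = 1 - 2/3 = 1/3

1/3


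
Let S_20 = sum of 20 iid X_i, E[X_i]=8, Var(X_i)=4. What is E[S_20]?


E[S_n] = n*E[X_1] = 20*8 = 160

160


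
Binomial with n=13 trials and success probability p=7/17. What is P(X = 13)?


P(X=13) = C(13,13) * p^13 * (1-p)^0
= 1 * 96889010407/9904578032905937 * 1
= 96889010407/9904578032905937

96889010407/9904578032905937


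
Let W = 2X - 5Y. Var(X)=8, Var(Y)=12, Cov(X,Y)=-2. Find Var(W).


Var(2X - 5Y) = 2^2*Var(X) + (-5)^2*Var(Y) + 2*2*(-5)*Cov(X,Y)
= 4*8 + 25*12 - 20*(-2)
= 32 + 300 + 40 = 372

372


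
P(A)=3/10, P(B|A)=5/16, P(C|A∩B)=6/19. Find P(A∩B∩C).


P(A∩B∩C) = P(A) * P(B|A) * P(C|A∩B)
= 3/10 * 5/16 * 6/19
= 3/32 * 6/19 = 9/304

9/304


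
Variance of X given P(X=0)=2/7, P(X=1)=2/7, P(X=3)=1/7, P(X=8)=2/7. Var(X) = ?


E[X] = 3, E[X^2] = 139/7
Var(X) = E[X^2] - (E[X])^2 = 139/7 - (3)^2 = 76/7

76/7


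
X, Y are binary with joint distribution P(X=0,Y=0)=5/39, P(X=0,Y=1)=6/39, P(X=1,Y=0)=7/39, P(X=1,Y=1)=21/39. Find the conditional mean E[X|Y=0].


P(Y=0) = 12/39
E[X|Y=0] = (0*5 + 1*7)/12 = 7/12

7/12


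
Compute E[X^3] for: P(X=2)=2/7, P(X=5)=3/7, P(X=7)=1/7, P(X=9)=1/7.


E[X^3] = sum(x^3 * P(x))
= 8*2/7 + 125*3/7 + 343*1/7 + 729*1/7
= 209

209


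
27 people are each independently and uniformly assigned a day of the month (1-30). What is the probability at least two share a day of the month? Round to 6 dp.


P(all different) = prod((30-i)/30 for i=0..26) = 0.000000
P(at least one match) = 1 - 0.000000 = 1.000000

1.000000


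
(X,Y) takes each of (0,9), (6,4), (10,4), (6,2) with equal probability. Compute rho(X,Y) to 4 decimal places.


Cov(X,Y) = -7.1250, Var(X) = 12.7500, Var(Y) = 6.6875
rho = Cov/(sqrt(VarX)*sqrt(VarY)) = -0.7716

-0.7716


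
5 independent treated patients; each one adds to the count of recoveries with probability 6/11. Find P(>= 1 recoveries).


P(at least one) = 1 - P(none)
P(none) = (1 - 6/11)^5 = (5/11)^5 = 3125/161051
P(at least one) = 1 - 3125/161051 = 157926/161051

157926/161051


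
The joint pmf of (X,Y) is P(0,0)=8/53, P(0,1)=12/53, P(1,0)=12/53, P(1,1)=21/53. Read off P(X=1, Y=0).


Read from table: P(X=1, Y=0) = 12/53

12/53


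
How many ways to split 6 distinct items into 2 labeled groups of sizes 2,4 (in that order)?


6! = 720
Denominator: 2!=2 * 4!=24
Coefficient = 720 / 48 = 15

15


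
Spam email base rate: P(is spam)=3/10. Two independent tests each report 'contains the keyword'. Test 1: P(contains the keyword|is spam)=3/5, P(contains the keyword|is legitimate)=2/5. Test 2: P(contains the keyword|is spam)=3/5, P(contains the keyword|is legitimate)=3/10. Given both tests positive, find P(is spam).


After test 1: P(+) = 3/5*3/10 + 2/5*7/10 = 23/50
P(B|+) = (9/50)/(23/50) = 9/23
After test 2 (use post1 as new prior): P(+) = 3/5*9/23 + 3/10*14/23 = 48/115
P(B|+,+) = (27/115)/(48/115) = 9/16

9/16


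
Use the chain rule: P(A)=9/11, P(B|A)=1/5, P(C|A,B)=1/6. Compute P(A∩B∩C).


P(A∩B∩C) = P(A) * P(B|A) * P(C|A∩B)
= 9/11 * 1/5 * 1/6
= 9/55 * 1/6 = 3/110

3/110


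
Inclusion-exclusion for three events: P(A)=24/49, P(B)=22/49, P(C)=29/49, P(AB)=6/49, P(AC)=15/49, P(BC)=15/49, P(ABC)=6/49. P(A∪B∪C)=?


P(A∪B∪C) = P(A)+P(B)+P(C) - P(AB)-P(AC)-P(BC) + P(ABC)
= 24/49+22/49+29/49 - 6/49-15/49-15/49 + 6/49
= 45/49

45/49


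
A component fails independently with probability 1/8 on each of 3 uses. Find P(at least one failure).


P(at least one) = 1 - P(none)
P(none) = (1 - 1/8)^3 = (7/8)^3 = 343/512
P(at least one) = 1 - 343/512 = 169/512

169/512


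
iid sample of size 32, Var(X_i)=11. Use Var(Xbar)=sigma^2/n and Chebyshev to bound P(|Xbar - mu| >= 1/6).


Var(Xbar) = Var(X)/n = 11/32
Chebyshev: P(|Xbar-mu| >= 1/6) <= Var(Xbar)/(1/6)^2 = (11/32)/(1/36) = 99/8
Bound exceeds 1, so trivial bound: 1

1


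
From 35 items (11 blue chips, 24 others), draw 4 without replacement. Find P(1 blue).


P(X=1) = C(11,1)*C(24,3) / C(35,4)
= 11*2024 / 52360
= 22264/52360 = 253/595

253/595


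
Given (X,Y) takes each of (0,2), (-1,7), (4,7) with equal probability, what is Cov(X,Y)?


E[X]=1, E[Y]=16/3, E[XY]=7
Cov(X,Y) = E[XY] - E[X]E[Y] = 7 - 1*16/3 = 5/3

5/3


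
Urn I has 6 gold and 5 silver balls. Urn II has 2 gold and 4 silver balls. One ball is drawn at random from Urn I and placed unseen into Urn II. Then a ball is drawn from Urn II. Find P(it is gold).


P(transfer gold) = 6/11; P(transfer silver) = 5/11
If gold transferred: Urn II has 3 gold of 7, so P(gold|gold moved) = 3/7
If silver transferred: Urn II has 2 gold of 7, so P(gold|silver moved) = 2/7
By total probability: P(gold) = 6/11*3/7 + 5/11*2/7 = 4/11

4/11


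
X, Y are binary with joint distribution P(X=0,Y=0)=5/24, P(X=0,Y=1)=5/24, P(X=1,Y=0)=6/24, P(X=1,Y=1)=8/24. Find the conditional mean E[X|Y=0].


P(Y=0) = 11/24
E[X|Y=0] = (0*5 + 1*6)/11 = 6/11

6/11


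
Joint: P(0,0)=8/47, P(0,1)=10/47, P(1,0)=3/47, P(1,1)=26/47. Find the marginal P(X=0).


P(X=0) = P(0,0)+P(0,1) = 8/47 + 10/47 = 18/47

18/47


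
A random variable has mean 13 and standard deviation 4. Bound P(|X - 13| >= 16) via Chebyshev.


k = 16/4 = 4
Chebyshev: P(|X-mu| >= k*sigma) <= 1/k^2 = 1/4^2 = 1/16

1/16


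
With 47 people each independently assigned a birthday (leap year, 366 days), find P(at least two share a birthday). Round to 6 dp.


P(all different) = prod((366-i)/366 for i=0..46) = 0.045628
P(at least one match) = 1 - 0.045628 = 0.954372

0.954372


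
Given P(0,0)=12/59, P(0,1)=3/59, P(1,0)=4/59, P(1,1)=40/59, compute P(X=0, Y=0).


Read from table: P(X=0, Y=0) = 12/59

12/59


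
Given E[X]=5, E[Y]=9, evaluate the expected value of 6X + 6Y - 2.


E[6X + 6Y - 2] = 6*E[X] + 6*E[Y] - 2
= (6)*(5) + (6)*(9) + (-2)
= 30 + 54 - 2 = 82

82


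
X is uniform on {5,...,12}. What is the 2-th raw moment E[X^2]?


E[X^2] = (1/8) * sum(x^2 for x=5..12)
= 620/8 = 155/2

155/2


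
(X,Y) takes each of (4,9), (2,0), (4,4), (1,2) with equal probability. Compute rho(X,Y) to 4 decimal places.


Cov(X,Y) = 3.1875, Var(X) = 1.6875, Var(Y) = 11.1875
rho = Cov/(sqrt(VarX)*sqrt(VarY)) = 0.7336

0.7336


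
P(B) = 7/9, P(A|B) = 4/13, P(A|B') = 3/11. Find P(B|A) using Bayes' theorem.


P(A) = P(A|B)P(B) + P(A|B')P(B') = 4/13*7/9 + 3/11*2/9 = 386/1287
P(B|A) = P(A|B)P(B)/P(A) = (28/117)/(386/1287) = 154/193

154/193


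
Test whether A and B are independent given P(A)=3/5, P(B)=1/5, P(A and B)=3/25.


P(A)*P(B) = 3/5*1/5 = 3/25
P(A∩B) = 3/25, which equals P(A)P(B), so independent

Yes, A and B are independent


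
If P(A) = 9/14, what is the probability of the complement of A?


P(A') = 1 - P(A) = 1 - 9/14 = 5/14

5/14


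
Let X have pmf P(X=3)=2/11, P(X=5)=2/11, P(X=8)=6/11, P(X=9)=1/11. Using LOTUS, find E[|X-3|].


E[|X-3|] = sum(g(x)*P(x))
= 0*2/11 + 2*2/11 + 5*6/11 + 6*1/11
= 40/11

40/11


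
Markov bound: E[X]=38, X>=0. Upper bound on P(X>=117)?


Markov: P(X >= a) <= E[X]/a
P(X >= 117) <= 38/117

38/117


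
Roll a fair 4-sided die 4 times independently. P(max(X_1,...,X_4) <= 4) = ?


P(max <= 4) = P(all X_i <= 4) = (P(X_1 <= 4))^4
= (4/4)^4 = 1^4 = 1

1


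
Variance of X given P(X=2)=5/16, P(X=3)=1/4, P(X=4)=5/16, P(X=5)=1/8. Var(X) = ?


E[X] = 13/4, E[X^2] = 93/8
Var(X) = E[X^2] - (E[X])^2 = 93/8 - (13/4)^2 = 17/16

17/16


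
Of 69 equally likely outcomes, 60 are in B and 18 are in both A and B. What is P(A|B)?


P(A|B) = P(A∩B)/P(B) = (18/69)/(60/69) = 18/60 = 3/10

3/10


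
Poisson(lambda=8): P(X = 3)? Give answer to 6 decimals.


P(X=3) = e^(-8) * 8^3 / 3!
≈ 0.0003354626279 * 512 / 6
≈ 0.028626

0.028626


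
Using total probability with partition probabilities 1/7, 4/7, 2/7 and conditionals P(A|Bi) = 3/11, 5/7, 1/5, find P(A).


P(A) = P(A|B1)P(B1) + P(A|B2)P(B2) + P(A|B3)P(B3)
= 3/11*1/7 + 5/7*4/7 + 1/5*2/7
= 3/77 + 20/49 + 2/35 = 1359/2695

1359/2695


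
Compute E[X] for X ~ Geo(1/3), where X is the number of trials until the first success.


For geometric (trials until first success), E[X] = 1/p = 1/(1/3) = 3

3


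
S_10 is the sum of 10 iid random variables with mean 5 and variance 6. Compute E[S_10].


E[S_n] = n*E[X_1] = 10*5 = 50

50


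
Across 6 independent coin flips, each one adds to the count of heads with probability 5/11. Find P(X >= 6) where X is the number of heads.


P(X>=6) = P(X=6)
= 15625/1771561
= 15625/1771561

15625/1771561


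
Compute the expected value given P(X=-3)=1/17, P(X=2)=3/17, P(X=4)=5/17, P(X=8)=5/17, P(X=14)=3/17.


E[X] = sum(x * P(x))
= -3*1/17 + 2*3/17 + 4*5/17 + 8*5/17 + 14*3/17
= 105/17

105/17


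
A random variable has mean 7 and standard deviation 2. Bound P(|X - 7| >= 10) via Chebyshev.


k = 10/2 = 5
Chebyshev: P(|X-mu| >= k*sigma) <= 1/k^2 = 1/5^2 = 1/25

1/25


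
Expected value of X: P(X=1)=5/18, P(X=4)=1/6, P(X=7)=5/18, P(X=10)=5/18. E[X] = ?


E[X] = sum(x * P(x))
= 1*5/18 + 4*1/6 + 7*5/18 + 10*5/18
= 17/3

17/3


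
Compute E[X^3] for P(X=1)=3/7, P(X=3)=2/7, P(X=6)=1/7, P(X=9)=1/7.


E[X^3] = sum(g(x)*P(x))
= 1*3/7 + 27*2/7 + 216*1/7 + 729*1/7
= 1002/7

1002/7


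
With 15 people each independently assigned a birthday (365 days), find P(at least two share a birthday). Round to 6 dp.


P(all different) = prod((365-i)/365 for i=0..14) = 0.747099
P(at least one match) = 1 - 0.747099 = 0.252901

0.252901


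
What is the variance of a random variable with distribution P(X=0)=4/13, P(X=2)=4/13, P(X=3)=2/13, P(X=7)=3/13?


E[X] = 35/13, E[X^2] = 181/13
Var(X) = E[X^2] - (E[X])^2 = 181/13 - (35/13)^2 = 1128/169

1128/169


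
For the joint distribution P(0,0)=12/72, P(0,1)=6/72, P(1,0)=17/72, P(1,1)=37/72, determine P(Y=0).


P(Y=0) = P(0,0)+P(1,0) = 12/72 + 17/72 = 29/72

29/72


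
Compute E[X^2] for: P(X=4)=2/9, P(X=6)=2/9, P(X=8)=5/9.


E[X^2] = sum(x^2 * P(x))
= 16*2/9 + 36*2/9 + 64*5/9
= 424/9

424/9


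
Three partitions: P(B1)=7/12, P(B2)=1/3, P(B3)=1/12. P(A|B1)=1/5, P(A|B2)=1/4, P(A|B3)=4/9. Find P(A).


P(A) = P(A|B1)P(B1) + P(A|B2)P(B2) + P(A|B3)P(B3)
= 1/5*7/12 + 1/4*1/3 + 4/9*1/12
= 7/60 + 1/12 + 1/27 = 32/135

32/135


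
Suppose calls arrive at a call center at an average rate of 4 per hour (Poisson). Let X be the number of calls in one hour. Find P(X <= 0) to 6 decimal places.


P(X<=0) = e^(-4)*4^0/0!
≈ 0.0183156389
≈ 0.018316

0.018316


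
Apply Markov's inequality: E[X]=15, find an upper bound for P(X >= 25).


Markov: P(X >= a) <= E[X]/a
P(X >= 25) <= 15/25 = 3/5

3/5


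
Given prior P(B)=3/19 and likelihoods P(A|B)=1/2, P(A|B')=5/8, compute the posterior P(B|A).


P(A) = P(A|B)P(B) + P(A|B')P(B') = 1/2*3/19 + 5/8*16/19 = 23/38
P(B|A) = P(A|B)P(B)/P(A) = (3/38)/(23/38) = 3/23

3/23


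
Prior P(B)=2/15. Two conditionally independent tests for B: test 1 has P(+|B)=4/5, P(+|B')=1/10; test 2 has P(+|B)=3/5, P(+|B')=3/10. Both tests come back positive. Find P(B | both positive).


After test 1: P(+) = 4/5*2/15 + 1/10*13/15 = 29/150
P(B|+) = (8/75)/(29/150) = 16/29
After test 2 (use post1 as new prior): P(+) = 3/5*16/29 + 3/10*13/29 = 27/58
P(B|+,+) = (48/145)/(27/58) = 32/45

32/45


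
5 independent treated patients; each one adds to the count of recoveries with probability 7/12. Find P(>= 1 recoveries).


P(at least one) = 1 - P(none)
P(none) = (1 - 7/12)^5 = (5/12)^5 = 3125/248832
P(at least one) = 1 - 3125/248832 = 245707/248832

245707/248832


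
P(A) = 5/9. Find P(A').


P(A') = 1 - P(A) = 1 - 5/9 = 4/9

4/9


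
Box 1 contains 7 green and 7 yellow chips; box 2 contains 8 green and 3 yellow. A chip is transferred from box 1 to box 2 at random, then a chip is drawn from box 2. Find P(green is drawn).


P(transfer green) = 7/14 = 1/2; P(transfer yellow) = 1/2
If green transferred: Urn II has 9 green of 12, so P(green|green moved) = 3/4
If yellow transferred: Urn II has 8 green of 12, so P(green|yellow moved) = 2/3
By total probability: P(green) = 1/2*3/4 + 1/2*2/3 = 17/24

17/24


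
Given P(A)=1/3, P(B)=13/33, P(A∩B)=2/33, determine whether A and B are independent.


P(A)*P(B) = 1/3*13/33 = 13/99
P(A∩B) = 2/33 != 13/99, so not independent

No, A and B are not independent


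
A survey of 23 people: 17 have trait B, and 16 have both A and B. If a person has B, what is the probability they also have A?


P(A|B) = P(A∩B)/P(B) = (16/23)/(17/23) = 16/17

16/17


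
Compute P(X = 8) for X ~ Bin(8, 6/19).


P(X=8) = C(8,8) * p^8 * (1-p)^0
= 1 * 1679616/16983563041 * 1
= 1679616/16983563041

1679616/16983563041


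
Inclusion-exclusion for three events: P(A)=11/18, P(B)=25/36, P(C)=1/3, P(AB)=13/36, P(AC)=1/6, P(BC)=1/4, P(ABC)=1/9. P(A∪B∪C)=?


P(A∪B∪C) = P(A)+P(B)+P(C) - P(AB)-P(AC)-P(BC) + P(ABC)
= 11/18+25/36+1/3 - 13/36-1/6-1/4 + 1/9
= 35/36

35/36


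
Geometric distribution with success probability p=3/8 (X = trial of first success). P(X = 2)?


P(X=2) = (1-p)^1 * p = (5/8)^1 * 3/8
= 5/8 * 3/8 = 15/64

15/64


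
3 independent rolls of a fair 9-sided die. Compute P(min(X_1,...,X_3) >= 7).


P(min >= 7) = P(all X_i >= 7) = (P(X_1 >= 7))^3
= (3/9)^3 = (1/3)^3 = 1/27

1/27


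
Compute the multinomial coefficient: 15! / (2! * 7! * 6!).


15! = 1307674368000
Denominator: 2!=2 * 7!=5040 * 6!=720
Coefficient = 1307674368000 / 7257600 = 180180

180180


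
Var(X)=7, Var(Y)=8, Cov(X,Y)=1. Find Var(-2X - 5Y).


Var(-2X - 5Y) = (-2)^2*Var(X) + (-5)^2*Var(Y) + 2*(-2)*(-5)*Cov(X,Y)
= 4*7 + 25*8 + 20*1
= 28 + 200 + 20 = 248

248


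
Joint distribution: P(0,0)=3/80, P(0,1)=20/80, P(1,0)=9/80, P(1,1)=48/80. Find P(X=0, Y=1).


Read from table: P(X=0, Y=1) = 20/80 = 1/4

1/4


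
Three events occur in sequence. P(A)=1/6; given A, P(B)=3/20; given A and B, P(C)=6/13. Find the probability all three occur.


P(A∩B∩C) = P(A) * P(B|A) * P(C|A∩B)
= 1/6 * 3/20 * 6/13
= 1/40 * 6/13 = 3/260

3/260


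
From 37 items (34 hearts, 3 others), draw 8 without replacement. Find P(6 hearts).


P(X=6) = C(34,6)*C(3,2) / C(37,8)
= 1344904*3 / 38608020
= 4034712/38608020 = 58/555

58/555


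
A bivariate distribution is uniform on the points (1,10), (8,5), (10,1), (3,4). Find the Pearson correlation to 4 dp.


Cov(X,Y) = -9.5000, Var(X) = 13.2500, Var(Y) = 10.5000
rho = Cov/(sqrt(VarX)*sqrt(VarY)) = -0.8054

-0.8054


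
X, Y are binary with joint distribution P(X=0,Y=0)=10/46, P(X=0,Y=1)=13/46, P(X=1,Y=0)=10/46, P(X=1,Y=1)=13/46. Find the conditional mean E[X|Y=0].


P(Y=0) = 20/46
E[X|Y=0] = (0*10 + 1*10)/20 = 10/20 = 1/2

1/2


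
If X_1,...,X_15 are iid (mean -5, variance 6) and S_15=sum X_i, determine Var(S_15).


By independence, Var(S_n) = n*Var(X_1) = 15*6 = 90

90


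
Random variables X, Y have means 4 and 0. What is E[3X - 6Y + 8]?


E[3X - 6Y + 8] = 3*E[X] - 6*E[Y] + 8
= (3)*(4) + (-6)*(0) + (8)
= 12 + 0 + 8 = 20

20


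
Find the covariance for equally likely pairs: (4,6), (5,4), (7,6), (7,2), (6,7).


E[X]=29/5, E[Y]=5, E[XY]=142/5
Cov(X,Y) = E[XY] - E[X]E[Y] = 142/5 - 29/5*5 = -3/5

-3/5


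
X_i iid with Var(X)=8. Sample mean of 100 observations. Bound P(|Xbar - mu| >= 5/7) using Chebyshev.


Var(Xbar) = Var(X)/n = 8/100
Chebyshev: P(|Xbar-mu| >= 5/7) <= Var(Xbar)/(5/7)^2 = (2/25)/(25/49) = 98/625

98/625


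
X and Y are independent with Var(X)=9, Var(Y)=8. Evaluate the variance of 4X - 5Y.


Independence => Cov(X,Y)=0
Var(4X - 5Y) = 4^2*Var(X) + (-5)^2*Var(Y)
= 16*9 + 25*8 = 344

344


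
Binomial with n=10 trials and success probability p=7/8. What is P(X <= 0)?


P(X<=0) = P(X=0)
= 1/1073741824
= 1/1073741824

1/1073741824


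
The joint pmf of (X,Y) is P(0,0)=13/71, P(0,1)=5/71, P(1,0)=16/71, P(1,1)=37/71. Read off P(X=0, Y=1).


Read from table: P(X=0, Y=1) = 5/71

5/71


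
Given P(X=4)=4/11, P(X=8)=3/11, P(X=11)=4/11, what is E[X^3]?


E[X^3] = sum(g(x)*P(x))
= 64*4/11 + 512*3/11 + 1331*4/11
= 7116/11

7116/11


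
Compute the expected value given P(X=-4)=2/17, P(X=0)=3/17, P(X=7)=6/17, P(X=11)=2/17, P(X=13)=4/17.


E[X] = sum(x * P(x))
= -4*2/17 + 0*3/17 + 7*6/17 + 11*2/17 + 13*4/17
= 108/17

108/17


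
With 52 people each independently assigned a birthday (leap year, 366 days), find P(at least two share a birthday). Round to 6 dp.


P(all different) = prod((366-i)/366 for i=0..51) = 0.022238
P(at least one match) = 1 - 0.022238 = 0.977762

0.977762


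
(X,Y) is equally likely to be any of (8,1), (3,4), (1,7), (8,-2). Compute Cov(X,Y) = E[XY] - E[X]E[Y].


E[X]=5, E[Y]=5/2, E[XY]=11/4
Cov(X,Y) = E[XY] - E[X]E[Y] = 11/4 - 5*5/2 = -39/4

-39/4


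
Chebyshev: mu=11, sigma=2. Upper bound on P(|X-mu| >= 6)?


k = 6/2 = 3
Chebyshev: P(|X-mu| >= k*sigma) <= 1/k^2 = 1/3^2 = 1/9

1/9


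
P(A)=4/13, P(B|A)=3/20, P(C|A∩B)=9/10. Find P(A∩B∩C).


P(A∩B∩C) = P(A) * P(B|A) * P(C|A∩B)
= 4/13 * 3/20 * 9/10
= 3/65 * 9/10 = 27/650

27/650


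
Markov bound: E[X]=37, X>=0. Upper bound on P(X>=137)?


Markov: P(X >= a) <= E[X]/a
P(X >= 137) <= 37/137

37/137


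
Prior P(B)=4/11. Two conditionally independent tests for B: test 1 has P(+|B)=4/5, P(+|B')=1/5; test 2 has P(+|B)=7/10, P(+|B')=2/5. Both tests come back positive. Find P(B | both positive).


After test 1: P(+) = 4/5*4/11 + 1/5*7/11 = 23/55
P(B|+) = (16/55)/(23/55) = 16/23
After test 2 (use post1 as new prior): P(+) = 7/10*16/23 + 2/5*7/23 = 14/23
P(B|+,+) = (56/115)/(14/23) = 4/5

4/5


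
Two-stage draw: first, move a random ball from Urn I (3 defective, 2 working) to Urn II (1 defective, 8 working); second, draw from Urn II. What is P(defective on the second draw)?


P(transfer defective) = 3/5; P(transfer working) = 2/5
If defective transferred: Urn II has 2 defective of 10, so P(defective|defective moved) = 1/5
If working transferred: Urn II has 1 defective of 10, so P(defective|working moved) = 1/10
By total probability: P(defective) = 3/5*1/5 + 2/5*1/10 = 4/25

4/25


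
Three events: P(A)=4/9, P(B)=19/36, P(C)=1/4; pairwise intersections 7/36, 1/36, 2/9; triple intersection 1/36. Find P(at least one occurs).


P(A∪B∪C) = P(A)+P(B)+P(C) - P(AB)-P(AC)-P(BC) + P(ABC)
= 4/9+19/36+1/4 - 7/36-1/36-2/9 + 1/36
= 29/36

29/36


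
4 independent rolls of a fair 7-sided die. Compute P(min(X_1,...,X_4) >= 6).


P(min >= 6) = P(all X_i >= 6) = (P(X_1 >= 6))^4
= (2/7)^4 = 16/2401

16/2401


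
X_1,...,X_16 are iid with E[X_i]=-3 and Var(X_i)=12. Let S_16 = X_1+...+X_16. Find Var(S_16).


By independence, Var(S_n) = n*Var(X_1) = 16*12 = 192

192


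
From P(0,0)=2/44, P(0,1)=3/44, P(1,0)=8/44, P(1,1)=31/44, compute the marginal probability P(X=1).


P(X=1) = P(1,0)+P(1,1) = 8/44 + 31/44 = 39/44

39/44


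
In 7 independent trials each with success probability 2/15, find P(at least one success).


P(at least one) = 1 - P(none)
P(none) = (1 - 2/15)^7 = (13/15)^7 = 62748517/170859375
P(at least one) = 1 - 62748517/170859375 = 108110858/170859375

108110858/170859375


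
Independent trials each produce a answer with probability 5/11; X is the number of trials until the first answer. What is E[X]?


For geometric (trials until first success), E[X] = 1/p = 1/(5/11) = 11/5

11/5


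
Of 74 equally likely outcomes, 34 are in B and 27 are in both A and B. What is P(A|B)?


P(A|B) = P(A∩B)/P(B) = (27/74)/(34/74) = 27/34

27/34


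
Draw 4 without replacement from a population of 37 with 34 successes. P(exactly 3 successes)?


P(X=3) = C(34,3)*C(3,1) / C(37,4)
= 5984*3 / 66045
= 17952/66045 = 352/1295

352/1295


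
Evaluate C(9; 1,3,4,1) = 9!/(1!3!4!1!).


9! = 362880
Denominator: 1!=1 * 3!=6 * 4!=24 * 1!=1
Coefficient = 362880 / 144 = 2520

2520


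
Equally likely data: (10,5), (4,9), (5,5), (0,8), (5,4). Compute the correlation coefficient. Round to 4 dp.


Cov(X,Y) = -3.5600, Var(X) = 10.1600, Var(Y) = 3.7600
rho = Cov/(sqrt(VarX)*sqrt(VarY)) = -0.5760

-0.5760


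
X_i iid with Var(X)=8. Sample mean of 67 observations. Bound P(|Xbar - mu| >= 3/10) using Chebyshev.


Var(Xbar) = Var(X)/n = 8/67
Chebyshev: P(|Xbar-mu| >= 3/10) <= Var(Xbar)/(3/10)^2 = (8/67)/(9/100) = 800/603
Bound exceeds 1, so trivial bound: 1

1


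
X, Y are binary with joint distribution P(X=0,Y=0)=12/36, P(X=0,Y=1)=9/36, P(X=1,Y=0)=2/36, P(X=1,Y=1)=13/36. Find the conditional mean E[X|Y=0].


P(Y=0) = 14/36
E[X|Y=0] = (0*12 + 1*2)/14 = 2/14 = 1/7

1/7


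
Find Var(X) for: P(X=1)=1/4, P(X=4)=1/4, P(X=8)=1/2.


E[X] = 21/4, E[X^2] = 145/4
Var(X) = E[X^2] - (E[X])^2 = 145/4 - (21/4)^2 = 139/16

139/16


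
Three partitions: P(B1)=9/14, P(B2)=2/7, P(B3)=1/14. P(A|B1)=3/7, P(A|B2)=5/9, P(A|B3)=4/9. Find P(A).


P(A) = P(A|B1)P(B1) + P(A|B2)P(B2) + P(A|B3)P(B3)
= 3/7*9/14 + 5/9*2/7 + 4/9*1/14
= 27/98 + 10/63 + 2/63 = 137/294

137/294


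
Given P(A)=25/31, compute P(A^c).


P(A') = 1 - P(A) = 1 - 25/31 = 6/31

6/31


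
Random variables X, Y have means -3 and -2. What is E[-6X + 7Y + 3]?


E[-6X + 7Y + 3] = -6*E[X] + 7*E[Y] + 3
= (-6)*(-3) + (7)*(-2) + (3)
= 18 - 14 + 3 = 7

7
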